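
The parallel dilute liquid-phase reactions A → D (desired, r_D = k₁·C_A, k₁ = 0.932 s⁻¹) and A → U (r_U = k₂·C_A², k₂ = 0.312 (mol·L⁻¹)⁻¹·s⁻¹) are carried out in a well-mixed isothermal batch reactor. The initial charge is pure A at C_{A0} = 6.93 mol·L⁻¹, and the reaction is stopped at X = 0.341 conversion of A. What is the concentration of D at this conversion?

0.813 mol·L⁻¹

C_A = C_{A0}(1−X) = 4.567 mol·L⁻¹.
Along a PFR/batch, dC_D/dC_A = −r_D/(r_D+r_U) = −k₁/(k₁+k₂·C_A).
Integrating from C_{A0} to C_A: C_D = (0.932/0.312)·ln[(0.932+0.312·6.93)/(0.932+0.312·4.57)] = 2.987·ln(3.094/2.357) = 0.8131 mol·L⁻¹.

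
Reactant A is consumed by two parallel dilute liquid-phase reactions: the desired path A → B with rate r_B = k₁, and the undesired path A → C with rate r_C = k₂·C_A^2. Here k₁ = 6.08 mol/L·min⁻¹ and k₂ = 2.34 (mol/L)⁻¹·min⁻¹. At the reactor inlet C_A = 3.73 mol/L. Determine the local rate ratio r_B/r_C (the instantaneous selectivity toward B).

0.187

S_{B/C} = r_B/r_C = (k₁)/(k₂·C_A^2) = (k₁/k₂)·C_A^-2.
= (6.08) / (2.34×3.730^2) = 6.080/32.56 = 0.187.
The undesired path is higher order in A, so low C_A (CSTR or dilute feed) favours B.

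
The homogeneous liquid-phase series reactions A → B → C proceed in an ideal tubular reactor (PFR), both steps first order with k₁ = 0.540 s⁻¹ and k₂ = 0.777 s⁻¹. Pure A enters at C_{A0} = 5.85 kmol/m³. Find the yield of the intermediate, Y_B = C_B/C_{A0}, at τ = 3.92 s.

0.166

For first-order series with pure A initially, C_B(τ) = k₁C_{A0}/(k₂−k₁)·(e^(−k₁τ) − e^(−k₂τ)).
e^(−k₁τ) = e^(−0.540×3.92) = e^(−2.117) = 0.1204; e^(−k₂τ) = e^(−3.046) = 0.04756.
C_B = 0.540×5.85/(0.777−0.540) × (0.1204−0.04756) = 13.33×0.07286 = 0.9712 kmol/m³.
Y_B = C_B/C_{A0} = 0.9712/5.85 = 0.166.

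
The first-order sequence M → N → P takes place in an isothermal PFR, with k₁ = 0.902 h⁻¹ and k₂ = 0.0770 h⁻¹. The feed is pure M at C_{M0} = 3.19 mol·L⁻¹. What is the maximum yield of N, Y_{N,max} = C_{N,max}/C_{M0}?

0.795

At the optimum, C_{N,max}/C_{M0} = (k₁/k₂)^[k₂/(k₂−k₁)].
= (0.902/0.0770)^(0.0770/(0.0770−0.902)) = (11.71)^(-0.09333) = 0.7948.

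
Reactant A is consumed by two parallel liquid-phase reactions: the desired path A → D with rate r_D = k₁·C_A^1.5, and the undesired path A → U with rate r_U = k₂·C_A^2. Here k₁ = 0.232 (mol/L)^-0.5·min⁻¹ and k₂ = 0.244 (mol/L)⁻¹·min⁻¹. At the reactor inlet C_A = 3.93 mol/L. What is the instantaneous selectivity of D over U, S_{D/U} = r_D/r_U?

0.480

S_{D/U} = r_D/r_U = (k₁·C_A^1.5)/(k₂·C_A^2) = (k₁/k₂)·C_A^-0.5.
= (0.232×3.930^1.5) / (0.244×3.930^2) = 1.807/3.769 = 0.480.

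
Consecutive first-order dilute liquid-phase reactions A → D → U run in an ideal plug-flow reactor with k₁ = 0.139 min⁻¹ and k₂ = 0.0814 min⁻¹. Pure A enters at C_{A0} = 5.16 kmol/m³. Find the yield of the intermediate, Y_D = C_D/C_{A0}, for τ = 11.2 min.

The intermediate concentration in a first-order A→B→C sequence is C_D = k₁C_{A0}(e^(−k₁τ) − e^(−k₂τ))/(k₂−k₁).
e^(−k₁τ) = e^(−0.139×11.2) = e^(−1.557) = 0.2108; e^(−k₂τ) = e^(−0.9117) = 0.4018.
C_D = 0.139×5.16/(0.0814−0.139) × (0.2108−0.4018) = (-12.45)×(-0.1910) = 2.379 kmol/m³.
Y_D = C_D/C_{A0} = 2.379/5.16 = 0.461.

0.461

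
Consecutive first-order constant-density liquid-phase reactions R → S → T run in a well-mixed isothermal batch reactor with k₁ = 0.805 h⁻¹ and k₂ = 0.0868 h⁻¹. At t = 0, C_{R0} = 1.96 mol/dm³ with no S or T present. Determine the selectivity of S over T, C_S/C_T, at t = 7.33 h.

The intermediate concentration in a first-order A→B→C sequence is C_S = k₁C_{R0}(e^(−k₁t) − e^(−k₂t))/(k₂−k₁).
e^(−k₁t) = e^(−0.805×7.33) = e^(−5.901) = 0.002738; e^(−k₂t) = e^(−0.6362) = 0.5293.
C_S = 0.805×1.96/(0.0868−0.805) × (0.002738−0.5293) = (-2.197)×(-0.5265) = 1.157 mol/dm³.
C_R = C_{R0}e^(−k₁t) = 0.005366 mol/dm³, so C_T = C_{R0}−C_R−C_S = 0.7979 mol/dm³; C_S/C_T = 1.45.

1.45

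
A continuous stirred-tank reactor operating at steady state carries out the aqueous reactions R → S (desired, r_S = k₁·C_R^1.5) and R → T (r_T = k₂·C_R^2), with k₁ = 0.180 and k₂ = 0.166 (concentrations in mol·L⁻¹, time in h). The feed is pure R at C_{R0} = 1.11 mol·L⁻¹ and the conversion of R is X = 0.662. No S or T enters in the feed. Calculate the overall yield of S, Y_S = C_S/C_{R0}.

Exit C_R = C_{R0}(1−X) = 1.11×0.338 = 0.3752 mol·L⁻¹.
In a CSTR the entire volume is at exit conditions, so r_S = 0.180×0.3752^1.5 = 0.04136 and r_T = 0.166×0.3752^2 = 0.02337.
Fraction of consumed R going to S: r_S/(r_S+r_T) = 0.6390.
C_S = 0.6390·C_{R0}·X = 0.6390×1.11×0.662 = 0.470 mol·L⁻¹; Y_S = C_S/C_{R0} = 0.423.

0.423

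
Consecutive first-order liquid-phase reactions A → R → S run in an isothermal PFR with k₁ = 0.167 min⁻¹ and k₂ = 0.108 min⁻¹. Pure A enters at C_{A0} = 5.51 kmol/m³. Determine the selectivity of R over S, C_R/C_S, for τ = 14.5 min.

0.595

The intermediate concentration in a first-order A→B→C sequence is C_R = k₁C_{A0}(e^(−k₁τ) − e^(−k₂τ))/(k₂−k₁).
e^(−k₁τ) = e^(−0.167×14.5) = e^(−2.421) = 0.08879; e^(−k₂τ) = e^(−1.566) = 0.2089.
C_R = 0.167×5.51/(0.108−0.167) × (0.08879−0.2089) = (-15.60)×(-0.1201) = 1.873 kmol/m³.
C_A = C_{A0}e^(−k₁τ) = 0.4892 kmol/m³, so C_S = C_{A0}−C_A−C_R = 3.148 kmol/m³; C_R/C_S = 0.595.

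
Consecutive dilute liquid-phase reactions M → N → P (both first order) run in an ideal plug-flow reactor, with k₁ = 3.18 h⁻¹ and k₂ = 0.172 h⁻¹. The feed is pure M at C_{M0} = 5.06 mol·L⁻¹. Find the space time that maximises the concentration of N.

0.970 h

For first-order series the maximum of C_N occurs at τ_opt = ln(k₂/k₁)/(k₂−k₁).
= ln(0.172/3.18)/(0.172−3.18) = ln(0.05409)/-3.008 = -2.917/-3.008 = 0.970 h.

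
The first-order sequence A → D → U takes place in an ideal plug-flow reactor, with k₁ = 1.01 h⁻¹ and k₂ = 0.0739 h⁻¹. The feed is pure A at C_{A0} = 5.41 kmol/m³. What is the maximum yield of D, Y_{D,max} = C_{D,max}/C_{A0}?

At the optimum, C_{D,max}/C_{A0} = (k₁/k₂)^[k₂/(k₂−k₁)].
= (1.01/0.0739)^(0.0739/(0.0739−1.01)) = (13.67)^(-0.07894) = 0.8135.

0.813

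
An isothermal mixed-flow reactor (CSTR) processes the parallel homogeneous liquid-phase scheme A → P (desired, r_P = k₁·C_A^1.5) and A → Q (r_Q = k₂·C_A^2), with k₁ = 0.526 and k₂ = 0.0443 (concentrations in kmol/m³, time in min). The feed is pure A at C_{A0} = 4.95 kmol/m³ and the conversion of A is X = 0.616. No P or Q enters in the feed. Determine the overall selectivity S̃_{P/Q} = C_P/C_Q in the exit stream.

8.61

Exit C_A = C_{A0}(1−X) = 4.95×0.384 = 1.901 kmol/m³.
Rates in a CSTR are evaluated at the outlet concentration: r_P = 0.526×1.901^1.5 = 1.378, r_Q = 0.0443×1.901^2 = 0.1601.
Overall selectivity = C_P/C_Q = r_Pτ/(r_Qτ) = r_P/r_Q = 8.61.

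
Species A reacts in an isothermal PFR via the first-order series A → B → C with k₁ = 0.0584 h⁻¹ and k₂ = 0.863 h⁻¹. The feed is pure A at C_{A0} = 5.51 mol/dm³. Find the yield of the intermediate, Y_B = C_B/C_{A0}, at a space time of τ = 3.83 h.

Solving the coupled first-order balances gives C_B(τ) = [k₁/(k₂−k₁)]·C_{A0}·(e^(−k₁τ) − e^(−k₂τ)).
e^(−k₁τ) = e^(−0.0584×3.83) = e^(−0.2237) = 0.7996; e^(−k₂τ) = e^(−3.305) = 0.03669.
C_B = 0.0584×5.51/(0.863−0.0584) × (0.7996−0.03669) = 0.3999×0.7629 = 0.3051 mol/dm³.
Y_B = C_B/C_{A0} = 0.3051/5.51 = 0.0554.

0.0554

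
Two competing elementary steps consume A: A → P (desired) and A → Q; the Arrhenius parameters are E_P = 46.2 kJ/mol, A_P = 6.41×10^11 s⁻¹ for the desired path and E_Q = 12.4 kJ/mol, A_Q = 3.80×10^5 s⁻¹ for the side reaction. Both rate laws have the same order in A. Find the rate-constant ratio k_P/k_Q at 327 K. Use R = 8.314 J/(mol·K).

With equal orders, S_{P/Q} = k_P/k_Q = (A_P/A_Q)·exp[(E_Q−E_P)/(RT)].
(E_Q−E_P)/(RT) = (12.4−46.2)×10³/(8.314×327) = -33800/2719 = -12.43.
k_P/k_Q = (6.41×10^11/3.80×10^5)·exp(-12.43) = 1.687×10^6 × 3.987×10^-6 = 6.73.
Since E_P > E_Q, raising the temperature improves selectivity toward P.

6.73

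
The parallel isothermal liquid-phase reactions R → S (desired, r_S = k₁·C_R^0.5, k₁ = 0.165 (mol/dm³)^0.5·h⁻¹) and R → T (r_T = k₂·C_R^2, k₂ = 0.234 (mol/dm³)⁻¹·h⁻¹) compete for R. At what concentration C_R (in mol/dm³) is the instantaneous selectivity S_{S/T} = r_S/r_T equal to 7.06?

S_{S/T} = (k₁/k₂)·C_R^-1.5 ⇒ C_R = (S·k₂/k₁)^(1/(-1.5)).
= (7.06×0.234/0.165)^(-0.6667) = (10.01)^(-0.6667) = 0.215 mol/dm³.

0.215 mol/dm³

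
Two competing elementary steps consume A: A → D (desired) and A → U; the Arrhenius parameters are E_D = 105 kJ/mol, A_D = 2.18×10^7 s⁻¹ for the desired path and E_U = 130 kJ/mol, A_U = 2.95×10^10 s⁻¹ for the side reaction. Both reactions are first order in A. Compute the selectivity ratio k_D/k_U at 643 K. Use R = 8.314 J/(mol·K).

0.0794

Since both paths have the same order in A, the concentration cancels and S_{D/U} = k_D/k_U = (A_D/A_U)·exp[(E_U−E_D)/(RT)].
(E_U−E_D)/(RT) = (130−105)×10³/(8.314×643) = 25000/5346 = 4.676.
k_D/k_U = (2.18×10^7/2.95×10^10)·exp(4.676) = 7.390×10^-4 × 107.4 = 0.0794.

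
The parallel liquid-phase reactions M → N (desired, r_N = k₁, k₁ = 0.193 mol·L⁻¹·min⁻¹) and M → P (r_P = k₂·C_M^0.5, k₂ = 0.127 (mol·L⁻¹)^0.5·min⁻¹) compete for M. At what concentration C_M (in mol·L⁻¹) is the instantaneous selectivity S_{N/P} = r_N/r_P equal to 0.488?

9.70 mol·L⁻¹

S_{N/P} = (k₁/k₂)·C_M^-0.5 ⇒ C_M = (S·k₂/k₁)^(-2).
= (0.488×0.127/0.193)^(-2) = (0.3211)^(-2) = 9.70 mol·L⁻¹.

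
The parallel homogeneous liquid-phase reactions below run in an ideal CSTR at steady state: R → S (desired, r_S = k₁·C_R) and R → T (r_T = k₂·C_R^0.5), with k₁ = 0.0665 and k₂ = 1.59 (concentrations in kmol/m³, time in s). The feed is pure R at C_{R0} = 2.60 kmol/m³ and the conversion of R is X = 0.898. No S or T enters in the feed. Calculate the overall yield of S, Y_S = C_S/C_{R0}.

0.0189

Exit C_R = C_{R0}(1−X) = 2.60×0.102 = 0.2652 kmol/m³.
In a CSTR the entire volume is at exit conditions, so r_S = 0.0665×0.2652 = 0.01764 and r_T = 1.59×0.2652^0.5 = 0.8188.
Fraction of consumed R going to S: r_S/(r_S+r_T) = 0.02108.
C_S = 0.02108·C_{R0}·X = 0.02108×2.60×0.898 = 0.0492 kmol/m³; Y_S = C_S/C_{R0} = 0.0189.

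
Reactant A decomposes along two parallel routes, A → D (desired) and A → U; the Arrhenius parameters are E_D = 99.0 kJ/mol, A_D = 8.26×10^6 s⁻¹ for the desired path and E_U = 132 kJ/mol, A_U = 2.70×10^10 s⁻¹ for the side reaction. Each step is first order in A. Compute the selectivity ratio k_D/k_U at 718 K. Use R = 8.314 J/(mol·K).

0.0770

k_D/k_U = (A_D/A_U)·exp[−(E_D−E_U)/(RT)] = (A_D/A_U)·exp[(E_U−E_D)/(RT)].
(E_U−E_D)/(RT) = (132−99.0)×10³/(8.314×718) = 33000/5969 = 5.528.
k_D/k_U = (8.26×10^6/2.70×10^10)·exp(5.528) = 3.059×10^-4 × 251.7 = 0.0770.
Since E_D < E_U, lowering the temperature improves selectivity toward D.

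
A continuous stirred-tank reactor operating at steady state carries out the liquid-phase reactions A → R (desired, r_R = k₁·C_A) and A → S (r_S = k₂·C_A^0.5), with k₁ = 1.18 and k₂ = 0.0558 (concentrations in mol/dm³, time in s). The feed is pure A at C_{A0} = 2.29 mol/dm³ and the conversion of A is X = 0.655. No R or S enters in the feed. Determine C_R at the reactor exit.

1.42 mol/dm³

Exit C_A = C_{A0}(1−X) = 2.29×0.345 = 0.7900 mol/dm³.
In a CSTR the entire volume is at exit conditions, so r_R = 1.18×0.7900 = 0.9323 and r_S = 0.0558×0.7900^0.5 = 0.04960.
Fraction of consumed A going to R: r_R/(r_R+r_S) = 0.9495.
C_R = 0.9495·C_{A0}·X = 0.9495×2.29×0.655 = 1.42 mol/dm³.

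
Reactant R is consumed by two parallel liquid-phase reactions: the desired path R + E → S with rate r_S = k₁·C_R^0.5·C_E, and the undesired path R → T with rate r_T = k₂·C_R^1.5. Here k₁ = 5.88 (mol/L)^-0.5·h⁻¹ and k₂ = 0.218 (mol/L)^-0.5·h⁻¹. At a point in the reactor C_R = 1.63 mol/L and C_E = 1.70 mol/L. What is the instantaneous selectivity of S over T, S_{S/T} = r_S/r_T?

S_{S/T} = r_S/r_T = (k₁·C_R^0.5·C_E)/(k₂·C_R^1.5) = (k₁/k₂)·C_R⁻¹·C_E.
= (5.88×1.630^0.5×1.700) / (0.218×1.630^1.5) = 12.76/0.4537 = 28.1.

28.1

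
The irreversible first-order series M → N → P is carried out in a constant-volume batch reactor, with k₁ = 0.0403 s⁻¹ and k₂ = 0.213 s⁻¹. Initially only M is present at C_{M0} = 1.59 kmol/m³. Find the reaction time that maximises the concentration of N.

The intermediate peaks when r₁ = r₂, i.e. k₁e^(−k₁t) = k₂e^(−k₂t), giving t_opt = ln(k₂/k₁)/(k₂−k₁).
= ln(0.213/0.0403)/(0.213−0.0403) = ln(5.285)/0.1727 = 1.665/0.1727 = 9.64 s.

9.64 s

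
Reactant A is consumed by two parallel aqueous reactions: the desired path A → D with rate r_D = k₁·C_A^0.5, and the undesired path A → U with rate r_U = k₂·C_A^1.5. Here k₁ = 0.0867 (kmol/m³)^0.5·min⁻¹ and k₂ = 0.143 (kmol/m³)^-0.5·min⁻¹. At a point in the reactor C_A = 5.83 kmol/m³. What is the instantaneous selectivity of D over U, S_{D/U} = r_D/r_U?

S_{D/U} = r_D/r_U = (k₁·C_A^0.5)/(k₂·C_A^1.5) = (k₁/k₂)·C_A⁻¹.
= (0.0867×5.830^0.5) / (0.143×5.830^1.5) = 0.2093/2.013 = 0.104.
The undesired path is higher order in A, so low C_A (CSTR or dilute feed) favours D.

0.104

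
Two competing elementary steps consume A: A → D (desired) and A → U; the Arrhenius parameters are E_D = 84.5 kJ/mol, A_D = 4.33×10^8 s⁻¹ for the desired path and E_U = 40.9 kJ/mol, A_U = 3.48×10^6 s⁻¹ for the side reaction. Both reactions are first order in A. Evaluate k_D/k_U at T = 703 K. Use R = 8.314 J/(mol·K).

0.0716

With equal orders, S_{D/U} = k_D/k_U = (A_D/A_U)·exp[(E_U−E_D)/(RT)].
(E_U−E_D)/(RT) = (40.9−84.5)×10³/(8.314×703) = -43600/5845 = -7.460.
k_D/k_U = (4.33×10^8/3.48×10^6)·exp(-7.460) = 124.4 × 5.758×10^-4 = 0.0716.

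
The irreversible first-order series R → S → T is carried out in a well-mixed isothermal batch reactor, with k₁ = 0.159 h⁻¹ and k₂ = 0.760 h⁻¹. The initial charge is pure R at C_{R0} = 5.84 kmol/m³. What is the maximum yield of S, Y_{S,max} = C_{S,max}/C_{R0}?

For a first-order series the maximum intermediate yield is C_{S,max}/C_{R0} = (k₁/k₂)^[k₂/(k₂−k₁)].
= (0.159/0.760)^(0.760/(0.760−0.159)) = (0.2092)^(1.265) = 0.1383.

0.138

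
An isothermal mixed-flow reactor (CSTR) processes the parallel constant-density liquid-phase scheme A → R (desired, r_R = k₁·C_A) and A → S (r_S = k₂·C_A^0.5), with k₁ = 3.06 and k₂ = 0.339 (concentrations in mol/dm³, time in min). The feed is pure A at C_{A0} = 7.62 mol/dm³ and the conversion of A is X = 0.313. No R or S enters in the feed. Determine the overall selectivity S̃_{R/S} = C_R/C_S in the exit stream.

20.7

Exit C_A = C_{A0}(1−X) = 7.62×0.687 = 5.235 mol/dm³.
In a CSTR the entire volume is at exit conditions, so r_R = 3.06×5.235 = 16.02 and r_S = 0.339×5.235^0.5 = 0.7756.
Overall selectivity = C_R/C_S = r_Rτ/(r_Sτ) = r_R/r_S = 20.7.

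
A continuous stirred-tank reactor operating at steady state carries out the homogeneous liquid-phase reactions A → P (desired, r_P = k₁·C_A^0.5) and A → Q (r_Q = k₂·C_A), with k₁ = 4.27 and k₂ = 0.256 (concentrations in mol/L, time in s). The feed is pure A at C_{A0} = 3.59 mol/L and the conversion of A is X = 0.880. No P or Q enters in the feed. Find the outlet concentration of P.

Exit C_A = C_{A0}(1−X) = 3.59×0.120 = 0.4308 mol/L.
Rates in a CSTR are evaluated at the outlet concentration: r_P = 4.27×0.4308^0.5 = 2.803, r_Q = 0.256×0.4308 = 0.1103.
Fraction of consumed A going to P: r_P/(r_P+r_Q) = 0.9621.
C_P = 0.9621·C_{A0}·X = 0.9621×3.59×0.880 = 3.04 mol/L.

3.04 mol/L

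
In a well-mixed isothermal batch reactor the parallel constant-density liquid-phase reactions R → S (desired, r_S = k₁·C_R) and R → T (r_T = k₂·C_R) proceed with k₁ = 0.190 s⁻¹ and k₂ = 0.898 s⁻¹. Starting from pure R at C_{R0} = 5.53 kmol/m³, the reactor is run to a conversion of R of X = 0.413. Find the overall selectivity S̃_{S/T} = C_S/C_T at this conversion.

0.212

C_R = C_{R0}(1−X) = 3.246 kmol/m³.
Both paths are first order in R, so the instantaneous fraction to S is constant: dC_S/d(−C_R) = k₁/(k₁+k₂) = 0.1746.
C_S = 0.1746·(C_{R0}−C_R) = 0.1746×2.284 = 0.399 kmol/m³.
C_T = (C_{R0}−C_R)−C_S = 1.885 kmol/m³; S̃_{S/T} = 0.3988/1.885 = 0.212.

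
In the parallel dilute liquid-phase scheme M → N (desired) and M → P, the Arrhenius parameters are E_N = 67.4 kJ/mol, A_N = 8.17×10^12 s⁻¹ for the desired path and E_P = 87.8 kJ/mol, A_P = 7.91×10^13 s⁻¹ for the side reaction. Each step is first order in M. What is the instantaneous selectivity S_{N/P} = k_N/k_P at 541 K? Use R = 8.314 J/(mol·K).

9.63

Since both paths have the same order in M, the concentration cancels and S_{N/P} = k_N/k_P = (A_N/A_P)·exp[(E_P−E_N)/(RT)].
(E_P−E_N)/(RT) = (87.8−67.4)×10³/(8.314×541) = 20400/4498 = 4.535.
k_N/k_P = (8.17×10^12/7.91×10^13)·exp(4.535) = 0.1033 × 93.27 = 9.63.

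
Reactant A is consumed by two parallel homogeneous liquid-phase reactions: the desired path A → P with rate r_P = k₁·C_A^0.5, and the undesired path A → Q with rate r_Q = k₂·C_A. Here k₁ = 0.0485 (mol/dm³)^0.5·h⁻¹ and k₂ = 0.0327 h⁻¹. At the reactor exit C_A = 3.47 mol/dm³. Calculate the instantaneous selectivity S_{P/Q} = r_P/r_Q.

S_{P/Q} = r_P/r_Q = (k₁·C_A^0.5)/(k₂·C_A) = (k₁/k₂)·C_A^-0.5.
= (0.0485×3.470^0.5) / (0.0327×3.470) = 0.09035/0.1135 = 0.796.
The undesired path is higher order in A, so low C_A (CSTR or dilute feed) favours P.

0.796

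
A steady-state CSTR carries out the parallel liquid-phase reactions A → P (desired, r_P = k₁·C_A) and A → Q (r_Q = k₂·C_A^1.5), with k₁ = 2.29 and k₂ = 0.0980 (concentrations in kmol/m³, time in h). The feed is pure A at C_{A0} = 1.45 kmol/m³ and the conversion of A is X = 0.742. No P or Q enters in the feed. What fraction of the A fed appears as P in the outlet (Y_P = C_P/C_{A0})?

0.723

Exit C_A = C_{A0}(1−X) = 1.45×0.258 = 0.3741 kmol/m³.
A CSTR operates uniformly at the exit composition, giving r_P = 0.8567 and r_Q = 0.02242 (each k·C_A^n at C_A = 0.3741).
Fraction of consumed A going to P: r_P/(r_P+r_Q) = 0.9745.
C_P = 0.9745·C_{A0}·X = 0.9745×1.45×0.742 = 1.05 kmol/m³; Y_P = C_P/C_{A0} = 0.723.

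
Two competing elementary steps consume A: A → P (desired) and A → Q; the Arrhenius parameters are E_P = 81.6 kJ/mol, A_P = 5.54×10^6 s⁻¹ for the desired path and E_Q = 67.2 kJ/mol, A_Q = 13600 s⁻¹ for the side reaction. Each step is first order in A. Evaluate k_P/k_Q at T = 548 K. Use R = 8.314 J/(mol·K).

17.3

Since both paths have the same order in A, the concentration cancels and S_{P/Q} = k_P/k_Q = (A_P/A_Q)·exp[(E_Q−E_P)/(RT)].
(E_Q−E_P)/(RT) = (67.2−81.6)×10³/(8.314×548) = -14400/4556 = -3.161.
k_P/k_Q = (5.54×10^6/13600)·exp(-3.161) = 407.4 × 0.04240 = 17.3.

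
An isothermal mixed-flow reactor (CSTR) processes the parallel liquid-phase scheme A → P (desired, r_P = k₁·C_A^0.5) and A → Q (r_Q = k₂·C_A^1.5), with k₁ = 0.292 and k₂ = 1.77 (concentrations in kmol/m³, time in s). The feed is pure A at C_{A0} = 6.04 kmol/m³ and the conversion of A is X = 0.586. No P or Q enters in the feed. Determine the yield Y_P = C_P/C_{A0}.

Exit C_A = C_{A0}(1−X) = 6.04×0.414 = 2.501 kmol/m³.
In a CSTR the entire volume is at exit conditions, so r_P = 0.292×2.501^0.5 = 0.4617 and r_Q = 1.77×2.501^1.5 = 6.999.
Fraction of consumed A going to P: r_P/(r_P+r_Q) = 0.06189.
C_P = 0.06189·C_{A0}·X = 0.06189×6.04×0.586 = 0.219 kmol/m³; Y_P = C_P/C_{A0} = 0.0363.

0.0363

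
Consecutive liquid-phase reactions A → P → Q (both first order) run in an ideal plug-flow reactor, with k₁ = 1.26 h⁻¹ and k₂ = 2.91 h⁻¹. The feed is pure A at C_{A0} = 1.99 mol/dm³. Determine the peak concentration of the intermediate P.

0.455 mol/dm³

Evaluating C_P at τ_opt = ln(k₂/k₁)/(k₂−k₁) gives C_{P,max}/C_{A0} = (k₁/k₂)^[k₂/(k₂−k₁)].
= (1.26/2.91)^(2.91/(2.91−1.26)) = (0.4330)^(1.764) = 0.2285.
C_{P,max} = 0.2285×1.99 = 0.455 mol/dm³.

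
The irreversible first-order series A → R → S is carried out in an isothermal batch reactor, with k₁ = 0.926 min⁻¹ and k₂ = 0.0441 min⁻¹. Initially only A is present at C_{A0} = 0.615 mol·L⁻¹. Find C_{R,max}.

0.528 mol·L⁻¹

At the optimum, C_{R,max}/C_{A0} = (k₁/k₂)^[k₂/(k₂−k₁)].
= (0.926/0.0441)^(0.0441/(0.0441−0.926)) = (21.00)^(-0.05001) = 0.8588.
C_{R,max} = 0.8588×0.615 = 0.528 mol·L⁻¹.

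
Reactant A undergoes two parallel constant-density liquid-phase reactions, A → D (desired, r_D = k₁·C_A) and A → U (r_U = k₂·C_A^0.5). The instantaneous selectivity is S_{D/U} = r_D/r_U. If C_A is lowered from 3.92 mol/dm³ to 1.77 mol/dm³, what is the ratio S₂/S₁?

S_{D/U} = (k₁/k₂)·C_A^0.5, so S₂/S₁ = (C_{A,2}/C_{A,1})^0.5.
= (1.77/3.92)^0.5 = (0.4515)^0.5 = 0.672.

0.672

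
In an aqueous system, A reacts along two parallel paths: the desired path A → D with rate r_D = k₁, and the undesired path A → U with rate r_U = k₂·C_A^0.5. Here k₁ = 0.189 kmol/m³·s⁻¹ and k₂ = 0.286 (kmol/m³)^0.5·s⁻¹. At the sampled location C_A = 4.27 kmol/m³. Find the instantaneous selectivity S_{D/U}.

0.320

S_{D/U} = r_D/r_U = (k₁)/(k₂·C_A^0.5) = (k₁/k₂)·C_A^-0.5.
= (0.189) / (0.286×4.270^0.5) = 0.1890/0.5910 = 0.320.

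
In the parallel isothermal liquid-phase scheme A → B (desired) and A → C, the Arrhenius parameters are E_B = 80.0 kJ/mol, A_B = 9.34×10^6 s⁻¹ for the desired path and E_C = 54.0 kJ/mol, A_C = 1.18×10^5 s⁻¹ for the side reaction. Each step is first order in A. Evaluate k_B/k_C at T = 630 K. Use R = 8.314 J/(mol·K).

k_B/k_C = (A_B/A_C)·exp[−(E_B−E_C)/(RT)] = (A_B/A_C)·exp[(E_C−E_B)/(RT)].
(E_C−E_B)/(RT) = (54.0−80.0)×10³/(8.314×630) = -26000/5238 = -4.964.
k_B/k_C = (9.34×10^6/1.18×10^5)·exp(-4.964) = 79.15 × 0.006986 = 0.553.
Since E_B > E_C, raising the temperature improves selectivity toward B.

0.553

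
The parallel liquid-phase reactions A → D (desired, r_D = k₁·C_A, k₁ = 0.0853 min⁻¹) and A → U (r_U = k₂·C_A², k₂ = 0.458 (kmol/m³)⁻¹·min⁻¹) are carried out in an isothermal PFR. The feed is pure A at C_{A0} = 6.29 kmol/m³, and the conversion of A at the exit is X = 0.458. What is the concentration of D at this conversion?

0.110 kmol/m³

C_A = C_{A0}(1−X) = 3.409 kmol/m³.
Along a PFR/batch, dC_D/dC_A = −r_D/(r_D+r_U) = −k₁/(k₁+k₂·C_A).
Integrating from C_{A0} to C_A: C_D = (0.0853/0.458)·ln[(0.0853+0.458·6.29)/(0.0853+0.458·3.41)] = 0.1862·ln(2.966/1.647) = 0.1096 kmol/m³.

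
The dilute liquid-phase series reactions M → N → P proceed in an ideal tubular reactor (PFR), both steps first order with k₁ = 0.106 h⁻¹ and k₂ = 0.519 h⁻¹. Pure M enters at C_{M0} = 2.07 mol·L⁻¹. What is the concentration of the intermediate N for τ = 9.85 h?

0.184 mol·L⁻¹

For first-order series with pure M initially, C_N(τ) = k₁C_{M0}/(k₂−k₁)·(e^(−k₁τ) − e^(−k₂τ)).
e^(−k₁τ) = e^(−0.106×9.85) = e^(−1.044) = 0.3520; e^(−k₂τ) = e^(−5.112) = 0.006023.
C_N = 0.106×2.07/(0.519−0.106) × (0.3520−0.006023) = 0.5313×0.3460 = 0.1838 mol·L⁻¹.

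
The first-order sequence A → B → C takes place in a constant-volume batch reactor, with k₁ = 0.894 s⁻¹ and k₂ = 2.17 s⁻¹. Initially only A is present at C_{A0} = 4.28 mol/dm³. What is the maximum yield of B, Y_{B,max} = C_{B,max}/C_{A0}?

0.221

Evaluating C_B at t_opt = ln(k₂/k₁)/(k₂−k₁) gives C_{B,max}/C_{A0} = (k₁/k₂)^[k₂/(k₂−k₁)].
= (0.894/2.17)^(2.17/(2.17−0.894)) = (0.4120)^(1.701) = 0.2213.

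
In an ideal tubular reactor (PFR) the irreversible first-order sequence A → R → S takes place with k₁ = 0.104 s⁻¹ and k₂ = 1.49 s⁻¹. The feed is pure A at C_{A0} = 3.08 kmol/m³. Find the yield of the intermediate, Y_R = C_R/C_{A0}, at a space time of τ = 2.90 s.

0.0545

The intermediate concentration in a first-order A→B→C sequence is C_R = k₁C_{A0}(e^(−k₁τ) − e^(−k₂τ))/(k₂−k₁).
e^(−k₁τ) = e^(−0.104×2.90) = e^(−0.3016) = 0.7396; e^(−k₂τ) = e^(−4.321) = 0.01329.
C_R = 0.104×3.08/(1.49−0.104) × (0.7396−0.01329) = 0.2311×0.7263 = 0.1679 kmol/m³.
Y_R = C_R/C_{A0} = 0.1679/3.08 = 0.0545.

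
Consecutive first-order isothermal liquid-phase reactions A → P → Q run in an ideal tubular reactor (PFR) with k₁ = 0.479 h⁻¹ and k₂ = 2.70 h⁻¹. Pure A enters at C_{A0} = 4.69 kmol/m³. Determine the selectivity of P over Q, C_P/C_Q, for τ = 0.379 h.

1.61

For first-order series with pure A initially, C_P(τ) = k₁C_{A0}/(k₂−k₁)·(e^(−k₁τ) − e^(−k₂τ)).
e^(−k₁τ) = e^(−0.479×0.379) = e^(−0.1815) = 0.8340; e^(−k₂τ) = e^(−1.023) = 0.3594.
C_P = 0.479×4.69/(2.70−0.479) × (0.8340−0.3594) = 1.011×0.4746 = 0.4800 kmol/m³.
C_A = C_{A0}e^(−k₁τ) = 3.911 kmol/m³, so C_Q = C_{A0}−C_A−C_P = 0.2986 kmol/m³; C_P/C_Q = 1.61.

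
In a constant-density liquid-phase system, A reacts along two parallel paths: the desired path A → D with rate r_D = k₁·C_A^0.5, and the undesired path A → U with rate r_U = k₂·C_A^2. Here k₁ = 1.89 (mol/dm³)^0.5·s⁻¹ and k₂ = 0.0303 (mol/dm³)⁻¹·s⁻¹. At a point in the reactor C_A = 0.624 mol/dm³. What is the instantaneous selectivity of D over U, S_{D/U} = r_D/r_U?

127

S_{D/U} = r_D/r_U = (k₁·C_A^0.5)/(k₂·C_A^2) = (k₁/k₂)·C_A^-1.5.
= (1.89×0.6240^0.5) / (0.0303×0.6240^2) = 1.493/0.01180 = 127.
The undesired path is higher order in A, so low C_A (CSTR or dilute feed) favours D.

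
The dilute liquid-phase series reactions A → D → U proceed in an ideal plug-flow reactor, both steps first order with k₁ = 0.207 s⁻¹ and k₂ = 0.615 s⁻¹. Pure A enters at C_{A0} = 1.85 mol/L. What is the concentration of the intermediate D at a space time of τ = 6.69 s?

0.220 mol/L

Solving the coupled first-order balances gives C_D(τ) = [k₁/(k₂−k₁)]·C_{A0}·(e^(−k₁τ) − e^(−k₂τ)).
e^(−k₁τ) = e^(−0.207×6.69) = e^(−1.385) = 0.2504; e^(−k₂τ) = e^(−4.114) = 0.01634.
C_D = 0.207×1.85/(0.615−0.207) × (0.2504−0.01634) = 0.9386×0.2340 = 0.2197 mol/L.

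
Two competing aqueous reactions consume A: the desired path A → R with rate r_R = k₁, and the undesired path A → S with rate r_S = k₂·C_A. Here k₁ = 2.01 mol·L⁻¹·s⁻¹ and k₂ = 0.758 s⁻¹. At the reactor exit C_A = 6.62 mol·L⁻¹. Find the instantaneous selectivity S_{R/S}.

S_{R/S} = r_R/r_S = (k₁)/(k₂·C_A) = (k₁/k₂)·C_A⁻¹.
= (2.01) / (0.758×6.620) = 2.010/5.018 = 0.401.
The undesired path is higher order in A, so low C_A (CSTR or dilute feed) favours R.

0.401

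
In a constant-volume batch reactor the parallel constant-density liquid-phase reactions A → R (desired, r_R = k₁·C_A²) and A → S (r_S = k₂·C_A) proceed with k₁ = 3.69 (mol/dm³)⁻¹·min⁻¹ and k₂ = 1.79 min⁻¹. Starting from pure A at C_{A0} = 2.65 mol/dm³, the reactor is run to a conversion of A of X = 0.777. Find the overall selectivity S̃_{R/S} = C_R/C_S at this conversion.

2.97

C_A = C_{A0}(1−X) = 0.5909 mol/dm³.
Along a PFR/batch, dC_S/dC_A = −r_S/(r_R+r_S) = −k₂/(k₂+k₁·C_A).
Integrating from C_{A0} to C_A: C_S = (1.79/3.69)·ln[(1.79+3.69·2.65)/(1.79+3.69·0.591)] = 0.4851·ln(11.57/3.971) = 0.5187 mol/dm³.
Then C_R = (C_{A0}−C_A) − C_S = 2.059 − 0.5187 = 1.540 mol/dm³.
S̃_{R/S} = C_R/C_S = 1.540/0.5187 = 2.97.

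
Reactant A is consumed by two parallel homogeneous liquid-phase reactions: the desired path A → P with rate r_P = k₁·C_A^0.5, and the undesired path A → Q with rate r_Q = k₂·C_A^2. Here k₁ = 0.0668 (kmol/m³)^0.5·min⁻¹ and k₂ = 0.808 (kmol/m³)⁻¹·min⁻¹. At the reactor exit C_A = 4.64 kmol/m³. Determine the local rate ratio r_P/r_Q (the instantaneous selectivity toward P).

S_{P/Q} = r_P/r_Q = (k₁·C_A^0.5)/(k₂·C_A^2) = (k₁/k₂)·C_A^-1.5.
= (0.0668×4.640^0.5) / (0.808×4.640^2) = 0.1439/17.40 = 0.00827.
The undesired path is higher order in A, so low C_A (CSTR or dilute feed) favours P.

0.00827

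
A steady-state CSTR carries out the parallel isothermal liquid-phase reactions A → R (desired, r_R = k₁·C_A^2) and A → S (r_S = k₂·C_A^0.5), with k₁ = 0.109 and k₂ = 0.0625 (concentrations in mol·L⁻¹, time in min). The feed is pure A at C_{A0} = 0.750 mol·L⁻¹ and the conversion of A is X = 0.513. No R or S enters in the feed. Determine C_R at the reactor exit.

Exit C_A = C_{A0}(1−X) = 0.750×0.487 = 0.3652 mol·L⁻¹.
Rates in a CSTR are evaluated at the outlet concentration: r_R = 0.109×0.3652^2 = 0.01454, r_S = 0.0625×0.3652^0.5 = 0.03777.
Fraction of consumed A going to R: r_R/(r_R+r_S) = 0.2780.
C_R = 0.2780·C_{A0}·X = 0.2780×0.750×0.513 = 0.107 mol·L⁻¹.

0.107 mol·L⁻¹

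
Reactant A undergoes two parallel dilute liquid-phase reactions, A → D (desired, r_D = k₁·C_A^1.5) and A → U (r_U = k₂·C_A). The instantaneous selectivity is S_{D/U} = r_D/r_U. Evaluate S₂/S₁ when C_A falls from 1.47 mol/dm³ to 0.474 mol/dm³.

S_{D/U} = (k₁/k₂)·C_A^0.5, so S₂/S₁ = (C_{A,2}/C_{A,1})^0.5.
= (0.474/1.47)^0.5 = (0.3224)^0.5 = 0.568.

0.568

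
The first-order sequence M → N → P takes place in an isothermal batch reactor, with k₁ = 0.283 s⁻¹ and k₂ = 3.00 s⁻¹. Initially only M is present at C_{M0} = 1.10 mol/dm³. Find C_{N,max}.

0.0811 mol/dm³

Evaluating C_N at t_opt = ln(k₂/k₁)/(k₂−k₁) gives C_{N,max}/C_{M0} = (k₁/k₂)^[k₂/(k₂−k₁)].
= (0.283/3.00)^(3.00/(3.00−0.283)) = (0.09433)^(1.104) = 0.07377.
C_{N,max} = 0.07377×1.10 = 0.0811 mol/dm³.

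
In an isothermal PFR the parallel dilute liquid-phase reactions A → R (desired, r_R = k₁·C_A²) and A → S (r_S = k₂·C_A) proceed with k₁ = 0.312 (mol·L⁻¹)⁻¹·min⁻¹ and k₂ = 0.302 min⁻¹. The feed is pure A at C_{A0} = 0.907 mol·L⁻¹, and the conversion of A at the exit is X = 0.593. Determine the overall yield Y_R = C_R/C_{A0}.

0.232

C_A = C_{A0}(1−X) = 0.3691 mol·L⁻¹.
Along a PFR/batch, dC_S/dC_A = −r_S/(r_R+r_S) = −k₂/(k₂+k₁·C_A).
Integrating from C_{A0} to C_A: C_S = (0.302/0.312)·ln[(0.302+0.312·0.907)/(0.302+0.312·0.369)] = 0.9679·ln(0.5850/0.4172) = 0.3272 mol·L⁻¹.
Then C_R = (C_{A0}−C_A) − C_S = 0.5379 − 0.3272 = 0.2106 mol·L⁻¹.
Y_R = C_R/C_{A0} = 0.2106/0.907 = 0.232.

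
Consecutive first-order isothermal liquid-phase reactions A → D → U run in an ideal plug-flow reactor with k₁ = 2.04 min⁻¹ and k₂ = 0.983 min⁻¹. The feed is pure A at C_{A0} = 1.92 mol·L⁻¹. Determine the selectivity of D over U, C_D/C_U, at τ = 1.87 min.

0.371

Solving the coupled first-order balances gives C_D(τ) = [k₁/(k₂−k₁)]·C_{A0}·(e^(−k₁τ) − e^(−k₂τ)).
e^(−k₁τ) = e^(−2.04×1.87) = e^(−3.815) = 0.02204; e^(−k₂τ) = e^(−1.838) = 0.1591.
C_D = 2.04×1.92/(0.983−2.04) × (0.02204−0.1591) = (-3.706)×(-0.1371) = 0.5079 mol·L⁻¹.
C_A = C_{A0}e^(−k₁τ) = 0.04232 mol·L⁻¹, so C_U = C_{A0}−C_A−C_D = 1.370 mol·L⁻¹; C_D/C_U = 0.371.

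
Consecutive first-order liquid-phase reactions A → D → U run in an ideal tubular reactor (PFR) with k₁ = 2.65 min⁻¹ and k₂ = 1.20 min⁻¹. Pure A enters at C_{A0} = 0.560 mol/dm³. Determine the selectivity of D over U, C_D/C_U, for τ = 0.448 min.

2.76

The intermediate concentration in a first-order A→B→C sequence is C_D = k₁C_{A0}(e^(−k₁τ) − e^(−k₂τ))/(k₂−k₁).
e^(−k₁τ) = e^(−2.65×0.448) = e^(−1.187) = 0.3051; e^(−k₂τ) = e^(−0.5376) = 0.5841.
C_D = 2.65×0.560/(1.20−2.65) × (0.3051−0.5841) = (-1.023)×(-0.2791) = 0.2856 mol/dm³.
C_A = C_{A0}e^(−k₁τ) = 0.1708 mol/dm³, so C_U = C_{A0}−C_A−C_D = 0.1035 mol/dm³; C_D/C_U = 2.76.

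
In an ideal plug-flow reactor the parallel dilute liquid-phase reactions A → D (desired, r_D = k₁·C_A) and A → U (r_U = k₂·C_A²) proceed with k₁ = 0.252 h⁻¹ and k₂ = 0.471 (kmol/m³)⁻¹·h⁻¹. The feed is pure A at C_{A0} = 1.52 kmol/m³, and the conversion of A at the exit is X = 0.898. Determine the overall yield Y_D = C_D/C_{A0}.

C_A = C_{A0}(1−X) = 0.1550 kmol/m³.
Along a PFR/batch, dC_D/dC_A = −r_D/(r_D+r_U) = −k₁/(k₁+k₂·C_A).
Integrating from C_{A0} to C_A: C_D = (0.252/0.471)·ln[(0.252+0.471·1.52)/(0.252+0.471·0.155)] = 0.5350·ln(0.9679/0.3250) = 0.5839 kmol/m³.
Y_D = C_D/C_{A0} = 0.5839/1.52 = 0.384.

0.384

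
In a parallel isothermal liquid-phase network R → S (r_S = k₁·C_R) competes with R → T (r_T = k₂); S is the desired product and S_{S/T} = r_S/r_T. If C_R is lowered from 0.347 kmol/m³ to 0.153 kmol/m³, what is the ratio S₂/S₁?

0.441

S_{S/T} = (k₁/k₂)·C_R, so S₂/S₁ = (C_{R,2}/C_{R,1}).
= 0.153/0.347 = 0.441.
Selectivity toward S falls as C_R falls — high-concentration operation is favoured.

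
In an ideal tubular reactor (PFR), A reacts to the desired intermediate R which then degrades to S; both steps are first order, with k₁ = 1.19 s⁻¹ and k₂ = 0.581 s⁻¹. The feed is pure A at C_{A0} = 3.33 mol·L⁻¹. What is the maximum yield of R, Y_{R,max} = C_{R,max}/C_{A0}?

Evaluating C_R at τ_opt = ln(k₂/k₁)/(k₂−k₁) gives C_{R,max}/C_{A0} = (k₁/k₂)^[k₂/(k₂−k₁)].
= (1.19/0.581)^(0.581/(0.581−1.19)) = (2.048)^(-0.9540) = 0.5046.

0.505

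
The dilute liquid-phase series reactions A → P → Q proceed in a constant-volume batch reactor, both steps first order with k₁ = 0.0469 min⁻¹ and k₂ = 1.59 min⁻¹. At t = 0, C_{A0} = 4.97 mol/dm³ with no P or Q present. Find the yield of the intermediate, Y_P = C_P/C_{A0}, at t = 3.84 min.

For first-order series with pure A initially, C_P(t) = k₁C_{A0}/(k₂−k₁)·(e^(−k₁t) − e^(−k₂t)).
e^(−k₁t) = e^(−0.0469×3.84) = e^(−0.1801) = 0.8352; e^(−k₂t) = e^(−6.106) = 0.002230.
C_P = 0.0469×4.97/(1.59−0.0469) × (0.8352−0.002230) = 0.1511×0.8330 = 0.1258 mol/dm³.
Y_P = C_P/C_{A0} = 0.1258/4.97 = 0.0253.

0.0253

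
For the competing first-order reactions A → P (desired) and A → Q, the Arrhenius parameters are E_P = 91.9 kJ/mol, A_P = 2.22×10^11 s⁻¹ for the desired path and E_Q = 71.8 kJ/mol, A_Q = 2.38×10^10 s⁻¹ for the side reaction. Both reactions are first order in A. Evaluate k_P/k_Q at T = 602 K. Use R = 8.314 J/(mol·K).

0.168

k_P/k_Q = (A_P/A_Q)·exp[−(E_P−E_Q)/(RT)] = (A_P/A_Q)·exp[(E_Q−E_P)/(RT)].
(E_Q−E_P)/(RT) = (71.8−91.9)×10³/(8.314×602) = -20100/5005 = -4.016.
k_P/k_Q = (2.22×10^11/2.38×10^10)·exp(-4.016) = 9.328 × 0.01803 = 0.168.
Since E_P > E_Q, raising the temperature improves selectivity toward P.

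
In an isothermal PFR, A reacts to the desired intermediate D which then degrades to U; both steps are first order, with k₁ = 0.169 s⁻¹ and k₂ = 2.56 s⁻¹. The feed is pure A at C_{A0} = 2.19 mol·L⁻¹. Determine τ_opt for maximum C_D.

1.14 s

The intermediate peaks when r₁ = r₂, i.e. k₁e^(−k₁τ) = k₂e^(−k₂τ), giving τ_opt = ln(k₂/k₁)/(k₂−k₁).
= ln(2.56/0.169)/(2.56−0.169) = ln(15.15)/2.391 = 2.718/2.391 = 1.14 s.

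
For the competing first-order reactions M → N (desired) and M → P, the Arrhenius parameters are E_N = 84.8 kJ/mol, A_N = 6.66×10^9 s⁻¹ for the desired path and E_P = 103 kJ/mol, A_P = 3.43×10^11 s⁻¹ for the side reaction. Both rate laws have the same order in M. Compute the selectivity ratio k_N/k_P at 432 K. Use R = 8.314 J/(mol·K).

3.08

k_N/k_P = (A_N/A_P)·exp[−(E_N−E_P)/(RT)] = (A_N/A_P)·exp[(E_P−E_N)/(RT)].
(E_P−E_N)/(RT) = (103−84.8)×10³/(8.314×432) = 18200/3592 = 5.067.
k_N/k_P = (6.66×10^9/3.43×10^11)·exp(5.067) = 0.01942 × 158.7 = 3.08.
Since E_N < E_P, lowering the temperature improves selectivity toward N.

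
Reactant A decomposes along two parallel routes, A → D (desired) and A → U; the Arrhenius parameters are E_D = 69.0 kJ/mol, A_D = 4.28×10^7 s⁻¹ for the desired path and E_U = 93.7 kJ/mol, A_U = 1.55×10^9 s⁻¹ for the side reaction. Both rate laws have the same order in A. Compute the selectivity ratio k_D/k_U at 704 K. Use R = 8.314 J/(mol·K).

1.88

k_D/k_U = (A_D/A_U)·exp[−(E_D−E_U)/(RT)] = (A_D/A_U)·exp[(E_U−E_D)/(RT)].
(E_U−E_D)/(RT) = (93.7−69.0)×10³/(8.314×704) = 24700/5853 = 4.220.
k_D/k_U = (4.28×10^7/1.55×10^9)·exp(4.220) = 0.02761 × 68.03 = 1.88.
Since E_D < E_U, lowering the temperature improves selectivity toward D.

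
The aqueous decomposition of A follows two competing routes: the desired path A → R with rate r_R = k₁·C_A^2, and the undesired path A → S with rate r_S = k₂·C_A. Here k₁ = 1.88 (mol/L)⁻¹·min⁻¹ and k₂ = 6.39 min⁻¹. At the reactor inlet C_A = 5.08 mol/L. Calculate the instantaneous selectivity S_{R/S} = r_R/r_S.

S_{R/S} = r_R/r_S = (k₁·C_A^2)/(k₂·C_A) = (k₁/k₂)·C_A.
= (1.88×5.080^2) / (6.39×5.080) = 48.52/32.46 = 1.49.
Since the desired path is higher order in A, keeping C_A high (PFR or concentrated feed) favours R.

1.49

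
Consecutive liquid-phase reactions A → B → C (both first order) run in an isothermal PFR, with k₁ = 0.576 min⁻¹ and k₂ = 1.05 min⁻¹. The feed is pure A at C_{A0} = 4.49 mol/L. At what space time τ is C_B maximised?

1.27 min

Setting dC_B/dτ = 0 gives τ_opt = ln(k₂/k₁)/(k₂−k₁).
= ln(1.05/0.576)/(1.05−0.576) = ln(1.823)/0.4740 = 0.6004/0.4740 = 1.27 min.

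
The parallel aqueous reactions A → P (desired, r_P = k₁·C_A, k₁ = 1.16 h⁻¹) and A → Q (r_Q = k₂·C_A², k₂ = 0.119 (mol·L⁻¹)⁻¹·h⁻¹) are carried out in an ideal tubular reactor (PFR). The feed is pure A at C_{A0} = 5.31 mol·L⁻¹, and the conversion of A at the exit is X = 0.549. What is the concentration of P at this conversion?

2.10 mol·L⁻¹

C_A = C_{A0}(1−X) = 2.395 mol·L⁻¹.
Along a PFR/batch, dC_P/dC_A = −r_P/(r_P+r_Q) = −k₁/(k₁+k₂·C_A).
Integrating from C_{A0} to C_A: C_P = (1.16/0.119)·ln[(1.16+0.119·5.31)/(1.16+0.119·2.39)] = 9.748·ln(1.792/1.445) = 2.097 mol·L⁻¹.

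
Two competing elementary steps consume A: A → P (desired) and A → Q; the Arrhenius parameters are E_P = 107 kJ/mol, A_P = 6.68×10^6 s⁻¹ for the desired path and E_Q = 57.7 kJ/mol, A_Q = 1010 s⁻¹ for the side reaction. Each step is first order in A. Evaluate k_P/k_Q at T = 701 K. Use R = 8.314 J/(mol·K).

With equal orders, S_{P/Q} = k_P/k_Q = (A_P/A_Q)·exp[(E_Q−E_P)/(RT)].
(E_Q−E_P)/(RT) = (57.7−107)×10³/(8.314×701) = -49300/5828 = -8.459.
k_P/k_Q = (6.68×10^6/1010)·exp(-8.459) = 6614 × 2.120×10^-4 = 1.40.
Since E_P > E_Q, raising the temperature improves selectivity toward P.

1.40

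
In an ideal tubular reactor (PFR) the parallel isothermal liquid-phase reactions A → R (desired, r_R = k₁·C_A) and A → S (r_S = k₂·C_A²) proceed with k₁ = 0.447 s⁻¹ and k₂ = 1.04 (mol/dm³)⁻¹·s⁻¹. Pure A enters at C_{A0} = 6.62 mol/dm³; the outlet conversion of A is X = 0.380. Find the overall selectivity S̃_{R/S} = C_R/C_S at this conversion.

C_A = C_{A0}(1−X) = 4.104 mol/dm³.
Along a PFR/batch, dC_R/dC_A = −r_R/(r_R+r_S) = −k₁/(k₁+k₂·C_A).
Integrating from C_{A0} to C_A: C_R = (0.447/1.04)·ln[(0.447+1.04·6.62)/(0.447+1.04·4.10)] = 0.4298·ln(7.332/4.716) = 0.1897 mol/dm³.
C_S = (C_{A0}−C_A)−C_R = 2.326 mol/dm³; S̃_{R/S} = 0.1897/2.326 = 0.0816.

0.0816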